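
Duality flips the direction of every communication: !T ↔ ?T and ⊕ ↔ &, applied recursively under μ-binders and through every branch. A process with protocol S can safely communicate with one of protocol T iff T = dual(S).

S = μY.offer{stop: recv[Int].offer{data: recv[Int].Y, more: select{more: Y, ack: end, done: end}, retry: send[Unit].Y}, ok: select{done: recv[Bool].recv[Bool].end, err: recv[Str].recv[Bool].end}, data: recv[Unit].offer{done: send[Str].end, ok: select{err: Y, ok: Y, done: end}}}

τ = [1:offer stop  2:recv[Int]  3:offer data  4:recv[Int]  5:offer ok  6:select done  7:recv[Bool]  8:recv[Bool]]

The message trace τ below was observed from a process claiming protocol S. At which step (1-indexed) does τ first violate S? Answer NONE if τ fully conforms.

[1] offer stop  ok  now at recv[Int].offer{data: recv[Int].μY.…, more: select{more: μY.…, ack: end, done: end}, retry: send[Unit].μY.…}
[2] recv[Int]  ok  now at offer{data: recv[Int].μY.…, more: select{more: μY.…, ack: end, done: end}, retry: send[Unit].μY.…}
[3] offer data  ok  now at recv[Int].μY.…
[4] recv[Int]  ok  now at μY.…
[5] offer ok  ok  now at select{done: recv[Bool].recv[Bool].end, err: recv[Str].recv[Bool].end}
[6] select done  ok  now at recv[Bool].recv[Bool].end
[7] recv[Bool]  ok  now at recv[Bool].end
[8] recv[Bool]  ok  now at end
τ conforms to S (length 8)

NONE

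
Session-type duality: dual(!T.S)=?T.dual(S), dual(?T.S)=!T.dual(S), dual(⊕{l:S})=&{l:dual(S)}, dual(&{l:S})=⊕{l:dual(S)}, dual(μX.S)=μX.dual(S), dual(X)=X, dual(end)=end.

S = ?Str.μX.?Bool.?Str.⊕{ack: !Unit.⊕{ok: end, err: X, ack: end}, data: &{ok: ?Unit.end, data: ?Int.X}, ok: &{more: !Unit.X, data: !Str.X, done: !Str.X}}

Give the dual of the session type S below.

!Str.μX.!Bool.!Str.&{ack: ?Unit.&{ok: end, err: X, ack: end}, data: ⊕{ok: !Unit.end, data: !Int.X}, ok: ⊕{more: ?Unit.X, data: ?Str.X, done: ?Str.X}}

?Str → !Str
  μX → μX  (binder kept)
    ?Bool → !Bool
      ?Str → !Str
        ⊕{ack,data,ok} → &{ack,data,ok}  (select→offer)
          case ack:
            !Unit → ?Unit
              ⊕{ok,err,ack} → &{ok,err,ack}  (select→offer)
                case ok:
                  dual(end) = end
                case err:
                  dual(X) = X
                case ack:
                  dual(end) = end
          case data:
            &{ok,data} → ⊕{ok,data}  (external→internal)
              case ok:
                ?Unit → !Unit
                  dual(end) = end
              case data:
                ?Int → !Int
                  dual(X) = X
          case ok:
            &{more,data,done} → ⊕{more,data,done}  (external→internal)
              case more:
                !Unit → ?Unit
                  dual(X) = X
              case data:
                !Str → ?Str
                  dual(X) = X
              case done:
                !Str → ?Str
                  dual(X) = X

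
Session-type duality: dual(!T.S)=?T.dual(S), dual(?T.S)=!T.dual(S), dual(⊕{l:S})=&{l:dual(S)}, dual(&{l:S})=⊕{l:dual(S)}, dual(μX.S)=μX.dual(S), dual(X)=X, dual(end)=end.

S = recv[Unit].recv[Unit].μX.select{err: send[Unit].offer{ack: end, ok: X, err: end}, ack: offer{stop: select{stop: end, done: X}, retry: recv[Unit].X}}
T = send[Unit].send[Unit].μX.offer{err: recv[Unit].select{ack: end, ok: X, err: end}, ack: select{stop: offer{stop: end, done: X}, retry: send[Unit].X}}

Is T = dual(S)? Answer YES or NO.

YES

recv[Unit] | send[Unit]  match
  recv[Unit] | send[Unit]  match
    μX | μX  match (binder kept)
      select{err,ack} | offer{err,ack}  match labels match
        • err:
          send[Unit] | recv[Unit]  match
            offer{ack,ok,err} | select{ack,ok,err}  match labels match
              • ack:
                end | end  match
              • ok:
                X | X  match
              • err:
                end | end  match
        • ack:
          offer{stop,retry} | select{stop,retry}  match labels match
            • stop:
              select{stop,done} | offer{stop,done}  match labels match
                • stop:
                  end | end  match
                • done:
                  X | X  match
            • retry:
              recv[Unit] | send[Unit]  match
                X | X  match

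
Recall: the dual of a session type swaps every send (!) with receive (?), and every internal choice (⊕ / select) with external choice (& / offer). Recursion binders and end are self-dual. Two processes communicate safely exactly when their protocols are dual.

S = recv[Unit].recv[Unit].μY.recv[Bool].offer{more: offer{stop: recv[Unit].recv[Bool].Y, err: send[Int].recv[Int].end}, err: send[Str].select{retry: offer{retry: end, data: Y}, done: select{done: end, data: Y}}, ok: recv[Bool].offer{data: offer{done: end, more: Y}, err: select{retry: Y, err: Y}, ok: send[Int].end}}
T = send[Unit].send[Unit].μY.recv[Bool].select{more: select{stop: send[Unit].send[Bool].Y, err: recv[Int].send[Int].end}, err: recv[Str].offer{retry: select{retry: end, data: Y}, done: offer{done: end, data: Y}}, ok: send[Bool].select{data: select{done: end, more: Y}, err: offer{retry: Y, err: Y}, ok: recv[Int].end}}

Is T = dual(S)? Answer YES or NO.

recv[Unit] vs send[Unit]  ok
  recv[Unit] vs send[Unit]  ok
    μY vs μY  ok (rec unchanged)
      recv[Bool] vs recv[Bool]  ✗ same direction on both sides — not dual

NO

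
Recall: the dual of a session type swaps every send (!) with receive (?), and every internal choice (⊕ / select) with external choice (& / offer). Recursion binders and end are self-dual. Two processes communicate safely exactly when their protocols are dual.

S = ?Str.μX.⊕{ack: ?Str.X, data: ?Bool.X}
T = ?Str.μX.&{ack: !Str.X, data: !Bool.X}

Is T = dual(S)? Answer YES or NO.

NO

?Str | ?Str  ✗ same direction on both sides — not dual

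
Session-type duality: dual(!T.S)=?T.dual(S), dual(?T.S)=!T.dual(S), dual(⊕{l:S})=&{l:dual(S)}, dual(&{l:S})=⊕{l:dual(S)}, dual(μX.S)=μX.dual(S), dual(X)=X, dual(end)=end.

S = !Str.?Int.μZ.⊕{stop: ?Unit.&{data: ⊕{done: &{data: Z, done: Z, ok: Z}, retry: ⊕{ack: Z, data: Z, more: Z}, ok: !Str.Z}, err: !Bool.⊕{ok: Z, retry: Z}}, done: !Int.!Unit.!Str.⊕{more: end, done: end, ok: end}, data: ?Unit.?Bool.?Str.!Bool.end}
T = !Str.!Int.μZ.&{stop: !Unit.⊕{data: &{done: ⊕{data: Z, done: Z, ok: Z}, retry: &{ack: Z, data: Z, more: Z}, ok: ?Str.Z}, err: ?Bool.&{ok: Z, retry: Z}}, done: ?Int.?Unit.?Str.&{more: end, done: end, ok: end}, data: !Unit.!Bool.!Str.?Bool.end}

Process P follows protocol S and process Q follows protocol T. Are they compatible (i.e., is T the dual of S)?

!Str vs !Str  ✗ same direction on both sides — not dual

NO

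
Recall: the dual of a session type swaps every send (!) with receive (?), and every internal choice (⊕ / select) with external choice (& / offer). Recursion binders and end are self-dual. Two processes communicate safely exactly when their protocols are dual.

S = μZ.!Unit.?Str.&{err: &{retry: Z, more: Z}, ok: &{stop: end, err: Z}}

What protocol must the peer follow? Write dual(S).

μZ ↦ μZ  (μ self-dual)
  !Unit ↦ ?Unit
    ?Str ↦ !Str
      &{err,ok} ↦ ⊕{err,ok}  (&→⊕)
        [err]
          &{retry,more} ↦ ⊕{retry,more}  (&→⊕)
            [retry]
              Z self-dual
            [more]
              Z self-dual
        [ok]
          &{stop,err} ↦ ⊕{stop,err}  (&→⊕)
            [stop]
              end self-dual
            [err]
              Z self-dual

μZ.?Unit.!Str.⊕{err: ⊕{retry: Z, more: Z}, ok: ⊕{stop: end, err: Z}}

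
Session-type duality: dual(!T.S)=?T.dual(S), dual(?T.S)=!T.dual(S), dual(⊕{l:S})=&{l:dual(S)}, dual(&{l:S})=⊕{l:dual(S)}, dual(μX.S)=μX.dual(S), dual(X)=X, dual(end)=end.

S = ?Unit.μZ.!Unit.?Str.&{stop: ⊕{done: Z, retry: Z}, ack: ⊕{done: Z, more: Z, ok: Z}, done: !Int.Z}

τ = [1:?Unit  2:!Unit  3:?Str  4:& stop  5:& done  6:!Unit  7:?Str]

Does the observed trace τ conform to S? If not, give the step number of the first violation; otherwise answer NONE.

5

@1 ?Unit  ✓  now at μZ.…
@2 !Unit  ✓  now at ?Str.&{stop: ⊕{done: μZ.…, retry: μZ.…}, ack: ⊕{done: μZ.…, more: μZ.…, ok: μZ.…}, done: !Int.μZ.…}
@3 ?Str  ✓  now at &{stop: ⊕{done: μZ.…, retry: μZ.…}, ack: ⊕{done: μZ.…, more: μZ.…, ok: μZ.…}, done: !Int.μZ.…}
@4 & stop  ✓  now at ⊕{done: μZ.…, retry: μZ.…}
@5 got & done, protocol expects ⊕ done or ⊕ retry  ✗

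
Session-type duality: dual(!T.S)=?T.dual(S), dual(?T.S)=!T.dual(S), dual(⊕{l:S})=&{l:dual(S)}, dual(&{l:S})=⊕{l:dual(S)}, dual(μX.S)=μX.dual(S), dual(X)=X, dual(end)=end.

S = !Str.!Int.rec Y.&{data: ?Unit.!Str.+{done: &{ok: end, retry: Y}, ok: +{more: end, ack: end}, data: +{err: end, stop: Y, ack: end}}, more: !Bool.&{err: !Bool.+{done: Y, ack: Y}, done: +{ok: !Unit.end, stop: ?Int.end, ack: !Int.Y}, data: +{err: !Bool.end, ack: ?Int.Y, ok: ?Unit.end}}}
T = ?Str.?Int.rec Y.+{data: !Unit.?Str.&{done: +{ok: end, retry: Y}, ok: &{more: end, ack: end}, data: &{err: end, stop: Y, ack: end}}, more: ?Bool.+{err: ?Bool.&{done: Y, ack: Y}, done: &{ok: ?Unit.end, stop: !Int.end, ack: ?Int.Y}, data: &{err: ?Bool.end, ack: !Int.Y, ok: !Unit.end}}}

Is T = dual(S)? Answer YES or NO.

!Str vs ?Str  ✓
  !Int vs ?Int  ✓
    rec Y vs rec Y  ✓ (rec unchanged)
      &{data,more} vs +{data,more}  ✓ same labels
        case data:
          ?Unit vs !Unit  ✓
            !Str vs ?Str  ✓
              +{done,ok,data} vs &{done,ok,data}  ✓ same labels
                case done:
                  &{ok,retry} vs +{ok,retry}  ✓ same labels
                    case ok:
                      end vs end  ✓
                    case retry:
                      Y vs Y  ✓
                case ok:
                  +{more,ack} vs &{more,ack}  ✓ same labels
                    case more:
                      end vs end  ✓
                    case ack:
                      end vs end  ✓
                case data:
                  +{err,stop,ack} vs &{err,stop,ack}  ✓ same labels
                    case err:
                      end vs end  ✓
                    case stop:
                      Y vs Y  ✓
                    case ack:
                      end vs end  ✓
        case more:
          !Bool vs ?Bool  ✓
            &{err,done,data} vs +{err,done,data}  ✓ same labels
              case err:
                !Bool vs ?Bool  ✓
                  +{done,ack} vs &{done,ack}  ✓ same labels
                    case done:
                      Y vs Y  ✓
                    case ack:
                      Y vs Y  ✓
              case done:
                +{ok,stop,ack} vs &{ok,stop,ack}  ✓ same labels
                  case ok:
                    !Unit vs ?Unit  ✓
                      end vs end  ✓
                  case stop:
                    ?Int vs !Int  ✓
                      end vs end  ✓
                  case ack:
                    !Int vs ?Int  ✓
                      Y vs Y  ✓
              case data:
                +{err,ack,ok} vs &{err,ack,ok}  ✓ same labels
                  case err:
                    !Bool vs ?Bool  ✓
                      end vs end  ✓
                  case ack:
                    ?Int vs !Int  ✓
                      Y vs Y  ✓
                  case ok:
                    ?Unit vs !Unit  ✓
                      end vs end  ✓

YES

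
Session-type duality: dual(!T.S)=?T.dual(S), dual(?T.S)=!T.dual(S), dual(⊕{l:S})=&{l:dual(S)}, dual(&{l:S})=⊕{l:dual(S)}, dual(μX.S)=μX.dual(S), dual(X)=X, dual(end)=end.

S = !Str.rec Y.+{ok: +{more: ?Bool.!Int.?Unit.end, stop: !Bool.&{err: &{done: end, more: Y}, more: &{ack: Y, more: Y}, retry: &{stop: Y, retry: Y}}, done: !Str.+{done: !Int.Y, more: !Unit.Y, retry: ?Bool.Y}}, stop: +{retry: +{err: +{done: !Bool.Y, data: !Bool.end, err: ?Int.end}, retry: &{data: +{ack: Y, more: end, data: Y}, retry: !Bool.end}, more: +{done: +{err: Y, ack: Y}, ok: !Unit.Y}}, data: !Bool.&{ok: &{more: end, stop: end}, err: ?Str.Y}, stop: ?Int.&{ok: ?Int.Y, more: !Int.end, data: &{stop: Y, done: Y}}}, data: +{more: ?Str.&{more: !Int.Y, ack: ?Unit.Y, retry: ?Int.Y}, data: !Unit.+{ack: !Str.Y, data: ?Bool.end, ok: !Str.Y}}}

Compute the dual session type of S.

?Str.rec Y.&{ok: &{more: !Bool.?Int.!Unit.end, stop: ?Bool.+{err: +{done: end, more: Y}, more: +{ack: Y, more: Y}, retry: +{stop: Y, retry: Y}}, done: ?Str.&{done: ?Int.Y, more: ?Unit.Y, retry: !Bool.Y}}, stop: &{retry: &{err: &{done: ?Bool.Y, data: ?Bool.end, err: !Int.end}, retry: +{data: &{ack: Y, more: end, data: Y}, retry: ?Bool.end}, more: &{done: &{err: Y, ack: Y}, ok: ?Unit.Y}}, data: ?Bool.+{ok: +{more: end, stop: end}, err: !Str.Y}, stop: !Int.+{ok: !Int.Y, more: ?Int.end, data: +{stop: Y, done: Y}}}, data: &{more: !Str.+{more: ?Int.Y, ack: !Unit.Y, retry: !Int.Y}, data: ?Unit.&{ack: ?Str.Y, data: !Bool.end, ok: ?Str.Y}}}

!Str = ?Str
  rec Y = rec Y  (binder kept)
    +{ok,stop,data} = &{ok,stop,data}  (⊕→&)
      case ok:
        +{more,stop,done} = &{more,stop,done}  (⊕→&)
          case more:
            ?Bool = !Bool
              !Int = ?Int
                ?Unit = !Unit
                  dual(end) = end
          case stop:
            !Bool = ?Bool
              &{err,more,retry} = +{err,more,retry}  (&→⊕)
                case err:
                  &{done,more} = +{done,more}  (&→⊕)
                    case done:
                      dual(end) = end
                    case more:
                      dual(Y) = Y
                case more:
                  &{ack,more} = +{ack,more}  (&→⊕)
                    case ack:
                      dual(Y) = Y
                    case more:
                      dual(Y) = Y
                case retry:
                  &{stop,retry} = +{stop,retry}  (&→⊕)
                    case stop:
                      dual(Y) = Y
                    case retry:
                      dual(Y) = Y
          case done:
            !Str = ?Str
              +{done,more,retry} = &{done,more,retry}  (⊕→&)
                case done:
                  !Int = ?Int
                    dual(Y) = Y
                case more:
                  !Unit = ?Unit
                    dual(Y) = Y
                case retry:
                  ?Bool = !Bool
                    dual(Y) = Y
      case stop:
        +{retry,data,stop} = &{retry,data,stop}  (⊕→&)
          case retry:
            +{err,retry,more} = &{err,retry,more}  (⊕→&)
              case err:
                +{done,data,err} = &{done,data,err}  (⊕→&)
                  case done:
                    !Bool = ?Bool
                      dual(Y) = Y
                  case data:
                    !Bool = ?Bool
                      dual(end) = end
                  case err:
                    ?Int = !Int
                      dual(end) = end
              case retry:
                &{data,retry} = +{data,retry}  (&→⊕)
                  case data:
                    +{ack,more,data} = &{ack,more,data}  (⊕→&)
                      case ack:
                        dual(Y) = Y
                      case more:
                        dual(end) = end
                      case data:
                        dual(Y) = Y
                  case retry:
                    !Bool = ?Bool
                      dual(end) = end
              case more:
                +{done,ok} = &{done,ok}  (⊕→&)
                  case done:
                    +{err,ack} = &{err,ack}  (⊕→&)
                      case err:
                        dual(Y) = Y
                      case ack:
                        dual(Y) = Y
                  case ok:
                    !Unit = ?Unit
                      dual(Y) = Y
          case data:
            !Bool = ?Bool
              &{ok,err} = +{ok,err}  (&→⊕)
                case ok:
                  &{more,stop} = +{more,stop}  (&→⊕)
                    case more:
                      dual(end) = end
                    case stop:
                      dual(end) = end
                case err:
                  ?Str = !Str
                    dual(Y) = Y
          case stop:
            ?Int = !Int
              &{ok,more,data} = +{ok,more,data}  (&→⊕)
                case ok:
                  ?Int = !Int
                    dual(Y) = Y
                case more:
                  !Int = ?Int
                    dual(end) = end
                case data:
                  &{stop,done} = +{stop,done}  (&→⊕)
                    case stop:
                      dual(Y) = Y
                    case done:
                      dual(Y) = Y
      case data:
        +{more,data} = &{more,data}  (⊕→&)
          case more:
            ?Str = !Str
              &{more,ack,retry} = +{more,ack,retry}  (&→⊕)
                case more:
                  !Int = ?Int
                    dual(Y) = Y
                case ack:
                  ?Unit = !Unit
                    dual(Y) = Y
                case retry:
                  ?Int = !Int
                    dual(Y) = Y
          case data:
            !Unit = ?Unit
              +{ack,data,ok} = &{ack,data,ok}  (⊕→&)
                case ack:
                  !Str = ?Str
                    dual(Y) = Y
                case data:
                  ?Bool = !Bool
                    dual(end) = end
                case ok:
                  !Str = ?Str
                    dual(Y) = Y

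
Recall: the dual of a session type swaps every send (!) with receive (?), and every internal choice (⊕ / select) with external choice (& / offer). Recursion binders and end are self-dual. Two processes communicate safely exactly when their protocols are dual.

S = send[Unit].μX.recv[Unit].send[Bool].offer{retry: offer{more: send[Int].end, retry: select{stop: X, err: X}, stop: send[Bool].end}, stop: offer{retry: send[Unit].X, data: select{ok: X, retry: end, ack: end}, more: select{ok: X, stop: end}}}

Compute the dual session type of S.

send[Unit] → recv[Unit]
  μX → μX  (rec unchanged)
    recv[Unit] → send[Unit]
      send[Bool] → recv[Bool]
        offer{retry,stop} → select{retry,stop}  (external→internal)
          case retry:
            offer{more,retry,stop} → select{more,retry,stop}  (external→internal)
              case more:
                send[Int] → recv[Int]
                  dual(end) = end
              case retry:
                select{stop,err} → offer{stop,err}  (⊕→&)
                  case stop:
                    dual(X) = X
                  case err:
                    dual(X) = X
              case stop:
                send[Bool] → recv[Bool]
                  dual(end) = end
          case stop:
            offer{retry,data,more} → select{retry,data,more}  (external→internal)
              case retry:
                send[Unit] → recv[Unit]
                  dual(X) = X
              case data:
                select{ok,retry,ack} → offer{ok,retry,ack}  (⊕→&)
                  case ok:
                    dual(X) = X
                  case retry:
                    dual(end) = end
                  case ack:
                    dual(end) = end
              case more:
                select{ok,stop} → offer{ok,stop}  (⊕→&)
                  case ok:
                    dual(X) = X
                  case stop:
                    dual(end) = end

recv[Unit].μX.send[Unit].recv[Bool].select{retry: select{more: recv[Int].end, retry: offer{stop: X, err: X}, stop: recv[Bool].end}, stop: select{retry: recv[Unit].X, data: offer{ok: X, retry: end, ack: end}, more: offer{ok: X, stop: end}}}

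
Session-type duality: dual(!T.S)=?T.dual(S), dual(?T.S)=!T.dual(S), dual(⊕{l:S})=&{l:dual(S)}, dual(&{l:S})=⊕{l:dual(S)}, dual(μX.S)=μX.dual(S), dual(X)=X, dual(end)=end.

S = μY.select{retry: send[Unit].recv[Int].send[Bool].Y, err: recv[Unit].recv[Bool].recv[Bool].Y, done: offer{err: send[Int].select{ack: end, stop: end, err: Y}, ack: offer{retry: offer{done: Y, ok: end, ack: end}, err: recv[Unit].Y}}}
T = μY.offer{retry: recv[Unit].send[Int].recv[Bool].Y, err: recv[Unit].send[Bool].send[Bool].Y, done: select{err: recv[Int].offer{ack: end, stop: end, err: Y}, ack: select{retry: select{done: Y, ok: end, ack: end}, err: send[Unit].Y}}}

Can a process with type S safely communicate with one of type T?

μY ‖ μY  ok (binder kept)
  select{retry,err,done} ‖ offer{retry,err,done}  ok same labels
    • retry:
      send[Unit] ‖ recv[Unit]  ok
        recv[Int] ‖ send[Int]  ok
          send[Bool] ‖ recv[Bool]  ok
            Y ‖ Y  ok
    • err:
      recv[Unit] ‖ recv[Unit]  ✗ same direction on both sides — not dual

NO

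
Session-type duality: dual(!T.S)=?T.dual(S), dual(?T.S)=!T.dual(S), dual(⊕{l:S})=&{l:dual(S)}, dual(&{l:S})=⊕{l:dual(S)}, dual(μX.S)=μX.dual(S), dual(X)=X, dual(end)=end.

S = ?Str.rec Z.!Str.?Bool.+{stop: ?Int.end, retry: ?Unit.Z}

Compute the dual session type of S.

?Str → !Str
  rec Z → rec Z  (binder kept)
    !Str → ?Str
      ?Bool → !Bool
        +{stop,retry} → &{stop,retry}  (select→offer)
          • stop:
            ?Int → !Int
              end ↦ end
          • retry:
            ?Unit → !Unit
              Z ↦ Z

!Str.rec Z.?Str.!Bool.&{stop: !Int.end, retry: !Unit.Z}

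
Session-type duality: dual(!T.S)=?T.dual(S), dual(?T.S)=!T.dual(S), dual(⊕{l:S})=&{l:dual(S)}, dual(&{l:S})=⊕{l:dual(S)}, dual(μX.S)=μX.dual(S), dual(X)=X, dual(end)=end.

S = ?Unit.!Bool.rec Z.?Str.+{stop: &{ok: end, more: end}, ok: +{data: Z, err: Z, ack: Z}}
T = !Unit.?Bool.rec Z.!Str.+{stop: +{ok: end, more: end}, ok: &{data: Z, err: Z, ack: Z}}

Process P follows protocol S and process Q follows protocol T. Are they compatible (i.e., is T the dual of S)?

?Unit ‖ !Unit  ✓
  !Bool ‖ ?Bool  ✓
    rec Z ‖ rec Z  ✓ (μ self-dual)
      ?Str ‖ !Str  ✓
        +{stop,ok} ‖ +{stop,ok}  ✗ choice polarity not flipped — not dual

NO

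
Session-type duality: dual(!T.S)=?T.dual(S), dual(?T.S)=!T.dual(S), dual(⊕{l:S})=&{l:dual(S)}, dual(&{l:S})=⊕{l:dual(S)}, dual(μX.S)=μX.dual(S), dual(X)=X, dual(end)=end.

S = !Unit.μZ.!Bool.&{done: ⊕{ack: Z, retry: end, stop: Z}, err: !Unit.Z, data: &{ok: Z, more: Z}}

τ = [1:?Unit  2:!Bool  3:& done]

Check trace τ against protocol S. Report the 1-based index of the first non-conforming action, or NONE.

@1 got ?Unit, protocol expects !Unit  ✗

1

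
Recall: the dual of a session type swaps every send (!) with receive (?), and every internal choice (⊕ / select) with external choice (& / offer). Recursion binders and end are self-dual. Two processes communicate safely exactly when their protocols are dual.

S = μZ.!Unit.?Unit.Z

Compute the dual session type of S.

μZ.?Unit.!Unit.Z

μZ = μZ  (binder kept)
  !Unit = ?Unit
    ?Unit = !Unit
      Z self-dual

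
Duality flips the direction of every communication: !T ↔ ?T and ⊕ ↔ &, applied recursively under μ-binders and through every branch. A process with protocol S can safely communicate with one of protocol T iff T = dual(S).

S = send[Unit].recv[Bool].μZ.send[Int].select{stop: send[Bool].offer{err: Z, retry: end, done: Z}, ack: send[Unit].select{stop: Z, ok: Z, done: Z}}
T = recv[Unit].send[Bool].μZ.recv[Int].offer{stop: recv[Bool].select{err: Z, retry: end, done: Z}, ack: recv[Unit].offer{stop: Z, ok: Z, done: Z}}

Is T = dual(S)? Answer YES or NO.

send[Unit] | recv[Unit]  match
  recv[Bool] | send[Bool]  match
    μZ | μZ  match (rec unchanged)
      send[Int] | recv[Int]  match
        select{stop,ack} | offer{stop,ack}  match same labels
          case stop:
            send[Bool] | recv[Bool]  match
              offer{err,retry,done} | select{err,retry,done}  match same labels
                case err:
                  Z | Z  match
                case retry:
                  end | end  match
                case done:
                  Z | Z  match
          case ack:
            send[Unit] | recv[Unit]  match
              select{stop,ok,done} | offer{stop,ok,done}  match same labels
                case stop:
                  Z | Z  match
                case ok:
                  Z | Z  match
                case done:
                  Z | Z  match

YES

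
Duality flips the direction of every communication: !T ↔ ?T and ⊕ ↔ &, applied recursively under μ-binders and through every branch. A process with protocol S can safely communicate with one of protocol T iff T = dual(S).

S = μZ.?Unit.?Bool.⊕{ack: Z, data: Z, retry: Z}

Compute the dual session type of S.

μZ.!Unit.!Bool.&{ack: Z, data: Z, retry: Z}

μZ = μZ  (μ self-dual)
  ?Unit = !Unit
    ?Bool = !Bool
      ⊕{ack,data,retry} = &{ack,data,retry}  (⊕→&)
        • ack:
          Z ↦ Z
        • data:
          Z ↦ Z
        • retry:
          Z ↦ Z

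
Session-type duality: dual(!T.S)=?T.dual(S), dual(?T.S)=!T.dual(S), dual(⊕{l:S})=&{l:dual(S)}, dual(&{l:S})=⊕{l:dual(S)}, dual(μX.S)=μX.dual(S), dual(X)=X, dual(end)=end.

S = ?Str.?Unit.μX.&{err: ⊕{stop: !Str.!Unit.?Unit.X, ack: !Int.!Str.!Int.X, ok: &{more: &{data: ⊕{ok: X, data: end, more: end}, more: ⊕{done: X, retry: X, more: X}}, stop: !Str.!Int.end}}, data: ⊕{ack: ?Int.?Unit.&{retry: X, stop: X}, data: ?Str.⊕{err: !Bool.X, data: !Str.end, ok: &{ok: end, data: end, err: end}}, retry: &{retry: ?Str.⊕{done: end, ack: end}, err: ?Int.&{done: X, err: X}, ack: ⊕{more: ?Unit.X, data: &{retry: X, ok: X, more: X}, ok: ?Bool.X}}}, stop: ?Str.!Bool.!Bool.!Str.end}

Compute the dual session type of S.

!Str.!Unit.μX.⊕{err: &{stop: ?Str.?Unit.!Unit.X, ack: ?Int.?Str.?Int.X, ok: ⊕{more: ⊕{data: &{ok: X, data: end, more: end}, more: &{done: X, retry: X, more: X}}, stop: ?Str.?Int.end}}, data: &{ack: !Int.!Unit.⊕{retry: X, stop: X}, data: !Str.&{err: ?Bool.X, data: ?Str.end, ok: ⊕{ok: end, data: end, err: end}}, retry: ⊕{retry: !Str.&{done: end, ack: end}, err: !Int.⊕{done: X, err: X}, ack: &{more: !Unit.X, data: ⊕{retry: X, ok: X, more: X}, ok: !Bool.X}}}, stop: !Str.?Bool.?Bool.?Str.end}

?Str → !Str
  ?Unit → !Unit
    μX → μX  (rec unchanged)
      &{err,data,stop} → ⊕{err,data,stop}  (offer→select)
        case err:
          ⊕{stop,ack,ok} → &{stop,ack,ok}  (⊕→&)
            case stop:
              !Str → ?Str
                !Unit → ?Unit
                  ?Unit → !Unit
                    X ↦ X
            case ack:
              !Int → ?Int
                !Str → ?Str
                  !Int → ?Int
                    X ↦ X
            case ok:
              &{more,stop} → ⊕{more,stop}  (offer→select)
                case more:
                  &{data,more} → ⊕{data,more}  (offer→select)
                    case data:
                      ⊕{ok,data,more} → &{ok,data,more}  (⊕→&)
                        case ok:
                          X ↦ X
                        case data:
                          end ↦ end
                        case more:
                          end ↦ end
                    case more:
                      ⊕{done,retry,more} → &{done,retry,more}  (⊕→&)
                        case done:
                          X ↦ X
                        case retry:
                          X ↦ X
                        case more:
                          X ↦ X
                case stop:
                  !Str → ?Str
                    !Int → ?Int
                      end ↦ end
        case data:
          ⊕{ack,data,retry} → &{ack,data,retry}  (⊕→&)
            case ack:
              ?Int → !Int
                ?Unit → !Unit
                  &{retry,stop} → ⊕{retry,stop}  (offer→select)
                    case retry:
                      X ↦ X
                    case stop:
                      X ↦ X
            case data:
              ?Str → !Str
                ⊕{err,data,ok} → &{err,data,ok}  (⊕→&)
                  case err:
                    !Bool → ?Bool
                      X ↦ X
                  case data:
                    !Str → ?Str
                      end ↦ end
                  case ok:
                    &{ok,data,err} → ⊕{ok,data,err}  (offer→select)
                      case ok:
                        end ↦ end
                      case data:
                        end ↦ end
                      case err:
                        end ↦ end
            case retry:
              &{retry,err,ack} → ⊕{retry,err,ack}  (offer→select)
                case retry:
                  ?Str → !Str
                    ⊕{done,ack} → &{done,ack}  (⊕→&)
                      case done:
                        end ↦ end
                      case ack:
                        end ↦ end
                case err:
                  ?Int → !Int
                    &{done,err} → ⊕{done,err}  (offer→select)
                      case done:
                        X ↦ X
                      case err:
                        X ↦ X
                case ack:
                  ⊕{more,data,ok} → &{more,data,ok}  (⊕→&)
                    case more:
                      ?Unit → !Unit
                        X ↦ X
                    case data:
                      &{retry,ok,more} → ⊕{retry,ok,more}  (offer→select)
                        case retry:
                          X ↦ X
                        case ok:
                          X ↦ X
                        case more:
                          X ↦ X
                    case ok:
                      ?Bool → !Bool
                        X ↦ X
        case stop:
          ?Str → !Str
            !Bool → ?Bool
              !Bool → ?Bool
                !Str → ?Str
                  end ↦ end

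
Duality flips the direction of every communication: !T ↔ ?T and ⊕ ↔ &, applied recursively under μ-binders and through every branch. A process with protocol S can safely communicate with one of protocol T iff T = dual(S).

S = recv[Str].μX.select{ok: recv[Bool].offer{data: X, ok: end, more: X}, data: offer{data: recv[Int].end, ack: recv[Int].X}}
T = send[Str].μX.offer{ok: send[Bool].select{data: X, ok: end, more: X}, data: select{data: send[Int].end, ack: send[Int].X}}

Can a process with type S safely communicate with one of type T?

recv[Str] ‖ send[Str]  ✓
  μX ‖ μX  ✓ (μ self-dual)
    select{ok,data} ‖ offer{ok,data}  ✓ labels match
      • ok:
        recv[Bool] ‖ send[Bool]  ✓
          offer{data,ok,more} ‖ select{data,ok,more}  ✓ labels match
            • data:
              X ‖ X  ✓
            • ok:
              end ‖ end  ✓
            • more:
              X ‖ X  ✓
      • data:
        offer{data,ack} ‖ select{data,ack}  ✓ labels match
          • data:
            recv[Int] ‖ send[Int]  ✓
              end ‖ end  ✓
          • ack:
            recv[Int] ‖ send[Int]  ✓
              X ‖ X  ✓

YES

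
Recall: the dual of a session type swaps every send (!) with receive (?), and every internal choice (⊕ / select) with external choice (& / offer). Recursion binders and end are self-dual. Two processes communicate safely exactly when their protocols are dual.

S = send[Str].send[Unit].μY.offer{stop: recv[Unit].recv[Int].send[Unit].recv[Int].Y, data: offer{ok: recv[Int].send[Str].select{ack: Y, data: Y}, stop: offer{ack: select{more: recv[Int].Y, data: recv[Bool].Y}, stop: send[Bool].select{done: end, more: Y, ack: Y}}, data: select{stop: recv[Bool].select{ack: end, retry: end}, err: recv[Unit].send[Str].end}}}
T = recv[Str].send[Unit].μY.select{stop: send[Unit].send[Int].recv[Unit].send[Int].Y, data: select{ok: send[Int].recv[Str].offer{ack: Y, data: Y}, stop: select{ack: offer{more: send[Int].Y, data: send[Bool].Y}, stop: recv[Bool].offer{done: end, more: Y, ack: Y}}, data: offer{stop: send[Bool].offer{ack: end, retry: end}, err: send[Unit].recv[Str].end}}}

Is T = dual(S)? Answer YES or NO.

send[Str] vs recv[Str]  ✓
  send[Unit] vs send[Unit]  ✗ same direction on both sides — not dual

NO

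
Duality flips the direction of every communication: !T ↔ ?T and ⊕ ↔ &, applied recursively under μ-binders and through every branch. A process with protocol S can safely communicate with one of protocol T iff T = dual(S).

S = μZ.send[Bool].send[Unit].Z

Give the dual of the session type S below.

μZ = μZ  (rec unchanged)
  send[Bool] = recv[Bool]
    send[Unit] = recv[Unit]
      dual(Z) = Z

μZ.recv[Bool].recv[Unit].Z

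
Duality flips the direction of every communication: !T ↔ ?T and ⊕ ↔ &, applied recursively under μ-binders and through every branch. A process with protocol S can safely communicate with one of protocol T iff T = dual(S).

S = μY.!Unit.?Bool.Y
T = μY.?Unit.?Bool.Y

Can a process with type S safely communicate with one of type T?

NO

μY vs μY  ok (rec unchanged)
  !Unit vs ?Unit  ok
    ?Bool vs ?Bool  ✗ same direction on both sides — not dual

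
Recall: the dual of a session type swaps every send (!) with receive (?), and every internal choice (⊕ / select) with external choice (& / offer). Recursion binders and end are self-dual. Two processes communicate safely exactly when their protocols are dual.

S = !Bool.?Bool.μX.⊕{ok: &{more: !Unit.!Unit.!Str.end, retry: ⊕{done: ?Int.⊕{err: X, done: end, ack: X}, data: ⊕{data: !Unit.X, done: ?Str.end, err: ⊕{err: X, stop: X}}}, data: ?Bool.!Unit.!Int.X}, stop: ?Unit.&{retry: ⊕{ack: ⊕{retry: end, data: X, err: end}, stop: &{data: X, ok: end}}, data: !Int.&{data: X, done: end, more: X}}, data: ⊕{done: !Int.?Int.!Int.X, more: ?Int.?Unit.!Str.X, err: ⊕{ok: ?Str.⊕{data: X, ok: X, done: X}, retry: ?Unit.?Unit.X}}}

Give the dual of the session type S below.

!Bool → ?Bool
  ?Bool → !Bool
    μX → μX  (binder kept)
      ⊕{ok,stop,data} → &{ok,stop,data}  (internal→external)
        case ok:
          &{more,retry,data} → ⊕{more,retry,data}  (&→⊕)
            case more:
              !Unit → ?Unit
                !Unit → ?Unit
                  !Str → ?Str
                    dual(end) = end
            case retry:
              ⊕{done,data} → &{done,data}  (internal→external)
                case done:
                  ?Int → !Int
                    ⊕{err,done,ack} → &{err,done,ack}  (internal→external)
                      case err:
                        dual(X) = X
                      case done:
                        dual(end) = end
                      case ack:
                        dual(X) = X
                case data:
                  ⊕{data,done,err} → &{data,done,err}  (internal→external)
                    case data:
                      !Unit → ?Unit
                        dual(X) = X
                    case done:
                      ?Str → !Str
                        dual(end) = end
                    case err:
                      ⊕{err,stop} → &{err,stop}  (internal→external)
                        case err:
                          dual(X) = X
                        case stop:
                          dual(X) = X
            case data:
              ?Bool → !Bool
                !Unit → ?Unit
                  !Int → ?Int
                    dual(X) = X
        case stop:
          ?Unit → !Unit
            &{retry,data} → ⊕{retry,data}  (&→⊕)
              case retry:
                ⊕{ack,stop} → &{ack,stop}  (internal→external)
                  case ack:
                    ⊕{retry,data,err} → &{retry,data,err}  (internal→external)
                      case retry:
                        dual(end) = end
                      case data:
                        dual(X) = X
                      case err:
                        dual(end) = end
                  case stop:
                    &{data,ok} → ⊕{data,ok}  (&→⊕)
                      case data:
                        dual(X) = X
                      case ok:
                        dual(end) = end
              case data:
                !Int → ?Int
                  &{data,done,more} → ⊕{data,done,more}  (&→⊕)
                    case data:
                      dual(X) = X
                    case done:
                      dual(end) = end
                    case more:
                      dual(X) = X
        case data:
          ⊕{done,more,err} → &{done,more,err}  (internal→external)
            case done:
              !Int → ?Int
                ?Int → !Int
                  !Int → ?Int
                    dual(X) = X
            case more:
              ?Int → !Int
                ?Unit → !Unit
                  !Str → ?Str
                    dual(X) = X
            case err:
              ⊕{ok,retry} → &{ok,retry}  (internal→external)
                case ok:
                  ?Str → !Str
                    ⊕{data,ok,done} → &{data,ok,done}  (internal→external)
                      case data:
                        dual(X) = X
                      case ok:
                        dual(X) = X
                      case done:
                        dual(X) = X
                case retry:
                  ?Unit → !Unit
                    ?Unit → !Unit
                      dual(X) = X

?Bool.!Bool.μX.&{ok: ⊕{more: ?Unit.?Unit.?Str.end, retry: &{done: !Int.&{err: X, done: end, ack: X}, data: &{data: ?Unit.X, done: !Str.end, err: &{err: X, stop: X}}}, data: !Bool.?Unit.?Int.X}, stop: !Unit.⊕{retry: &{ack: &{retry: end, data: X, err: end}, stop: ⊕{data: X, ok: end}}, data: ?Int.⊕{data: X, done: end, more: X}}, data: &{done: ?Int.!Int.?Int.X, more: !Int.!Unit.?Str.X, err: &{ok: !Str.&{data: X, ok: X, done: X}, retry: !Unit.!Unit.X}}}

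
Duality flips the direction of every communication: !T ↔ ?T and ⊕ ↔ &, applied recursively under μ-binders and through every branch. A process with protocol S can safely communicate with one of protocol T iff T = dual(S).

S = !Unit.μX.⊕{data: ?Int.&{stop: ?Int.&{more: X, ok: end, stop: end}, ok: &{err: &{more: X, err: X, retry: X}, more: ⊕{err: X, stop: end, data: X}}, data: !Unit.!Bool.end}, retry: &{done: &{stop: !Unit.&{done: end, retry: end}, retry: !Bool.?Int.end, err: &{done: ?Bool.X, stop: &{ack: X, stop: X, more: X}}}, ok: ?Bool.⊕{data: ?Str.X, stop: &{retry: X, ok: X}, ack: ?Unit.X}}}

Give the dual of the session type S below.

?Unit.μX.&{data: !Int.⊕{stop: !Int.⊕{more: X, ok: end, stop: end}, ok: ⊕{err: ⊕{more: X, err: X, retry: X}, more: &{err: X, stop: end, data: X}}, data: ?Unit.?Bool.end}, retry: ⊕{done: ⊕{stop: ?Unit.⊕{done: end, retry: end}, retry: ?Bool.!Int.end, err: ⊕{done: !Bool.X, stop: ⊕{ack: X, stop: X, more: X}}}, ok: !Bool.&{data: !Str.X, stop: ⊕{retry: X, ok: X}, ack: !Unit.X}}}

!Unit = ?Unit
  μX = μX  (rec unchanged)
    ⊕{data,retry} = &{data,retry}  (⊕→&)
      [data]
        ?Int = !Int
          &{stop,ok,data} = ⊕{stop,ok,data}  (offer→select)
            [stop]
              ?Int = !Int
                &{more,ok,stop} = ⊕{more,ok,stop}  (offer→select)
                  [more]
                    X ↦ X
                  [ok]
                    end ↦ end
                  [stop]
                    end ↦ end
            [ok]
              &{err,more} = ⊕{err,more}  (offer→select)
                [err]
                  &{more,err,retry} = ⊕{more,err,retry}  (offer→select)
                    [more]
                      X ↦ X
                    [err]
                      X ↦ X
                    [retry]
                      X ↦ X
                [more]
                  ⊕{err,stop,data} = &{err,stop,data}  (⊕→&)
                    [err]
                      X ↦ X
                    [stop]
                      end ↦ end
                    [data]
                      X ↦ X
            [data]
              !Unit = ?Unit
                !Bool = ?Bool
                  end ↦ end
      [retry]
        &{done,ok} = ⊕{done,ok}  (offer→select)
          [done]
            &{stop,retry,err} = ⊕{stop,retry,err}  (offer→select)
              [stop]
                !Unit = ?Unit
                  &{done,retry} = ⊕{done,retry}  (offer→select)
                    [done]
                      end ↦ end
                    [retry]
                      end ↦ end
              [retry]
                !Bool = ?Bool
                  ?Int = !Int
                    end ↦ end
              [err]
                &{done,stop} = ⊕{done,stop}  (offer→select)
                  [done]
                    ?Bool = !Bool
                      X ↦ X
                  [stop]
                    &{ack,stop,more} = ⊕{ack,stop,more}  (offer→select)
                      [ack]
                        X ↦ X
                      [stop]
                        X ↦ X
                      [more]
                        X ↦ X
          [ok]
            ?Bool = !Bool
              ⊕{data,stop,ack} = &{data,stop,ack}  (⊕→&)
                [data]
                  ?Str = !Str
                    X ↦ X
                [stop]
                  &{retry,ok} = ⊕{retry,ok}  (offer→select)
                    [retry]
                      X ↦ X
                    [ok]
                      X ↦ X
                [ack]
                  ?Unit = !Unit
                    X ↦ X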